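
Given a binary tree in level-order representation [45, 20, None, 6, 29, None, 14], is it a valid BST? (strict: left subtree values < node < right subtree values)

Level-order array: [45, 20, None, 6, 29, None, 14]
Validate using subtree bounds (lo, hi): at each node, require lo < value < hi,
then recurse left with hi=value and right with lo=value.
Preorder trace (stopping at first violation):
  at node 45 with bounds (-inf, +inf): OK
  at node 20 with bounds (-inf, 45): OK
  at node 6 with bounds (-inf, 20): OK
  at node 14 with bounds (6, 20): OK
  at node 29 with bounds (20, 45): OK
No violation found at any node.
Result: Valid BST


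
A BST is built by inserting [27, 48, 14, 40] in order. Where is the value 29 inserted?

Starting tree (level order): [27, 14, 48, None, None, 40]
Insertion path: 27 -> 48 -> 40
Result: insert 29 as left child of 40
Final tree (level order): [27, 14, 48, None, None, 40, None, 29]


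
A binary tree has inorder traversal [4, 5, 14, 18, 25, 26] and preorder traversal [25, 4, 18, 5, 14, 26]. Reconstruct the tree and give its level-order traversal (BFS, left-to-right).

Inorder:  [4, 5, 14, 18, 25, 26]
Preorder: [25, 4, 18, 5, 14, 26]
Algorithm: preorder visits root first, so consume preorder in order;
for each root, split the current inorder slice at that value into
left-subtree inorder and right-subtree inorder, then recurse.
Recursive splits:
  root=25; inorder splits into left=[4, 5, 14, 18], right=[26]
  root=4; inorder splits into left=[], right=[5, 14, 18]
  root=18; inorder splits into left=[5, 14], right=[]
  root=5; inorder splits into left=[], right=[14]
  root=14; inorder splits into left=[], right=[]
  root=26; inorder splits into left=[], right=[]
Reconstructed level-order: [25, 4, 26, 18, 5, 14]


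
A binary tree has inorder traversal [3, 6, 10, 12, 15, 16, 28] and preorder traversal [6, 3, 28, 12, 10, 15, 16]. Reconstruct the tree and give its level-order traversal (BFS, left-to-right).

Inorder:  [3, 6, 10, 12, 15, 16, 28]
Preorder: [6, 3, 28, 12, 10, 15, 16]
Algorithm: preorder visits root first, so consume preorder in order;
for each root, split the current inorder slice at that value into
left-subtree inorder and right-subtree inorder, then recurse.
Recursive splits:
  root=6; inorder splits into left=[3], right=[10, 12, 15, 16, 28]
  root=3; inorder splits into left=[], right=[]
  root=28; inorder splits into left=[10, 12, 15, 16], right=[]
  root=12; inorder splits into left=[10], right=[15, 16]
  root=10; inorder splits into left=[], right=[]
  root=15; inorder splits into left=[], right=[16]
  root=16; inorder splits into left=[], right=[]
Reconstructed level-order: [6, 3, 28, 12, 10, 15, 16]


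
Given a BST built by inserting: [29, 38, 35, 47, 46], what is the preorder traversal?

Tree insertion order: [29, 38, 35, 47, 46]
Tree (level-order array): [29, None, 38, 35, 47, None, None, 46]
Preorder traversal: [29, 38, 35, 47, 46]


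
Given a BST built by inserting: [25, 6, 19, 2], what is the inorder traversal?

Tree insertion order: [25, 6, 19, 2]
Tree (level-order array): [25, 6, None, 2, 19]
Inorder traversal: [2, 6, 19, 25]


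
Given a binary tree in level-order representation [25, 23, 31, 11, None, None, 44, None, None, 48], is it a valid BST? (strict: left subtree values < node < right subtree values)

Level-order array: [25, 23, 31, 11, None, None, 44, None, None, 48]
Validate using subtree bounds (lo, hi): at each node, require lo < value < hi,
then recurse left with hi=value and right with lo=value.
Preorder trace (stopping at first violation):
  at node 25 with bounds (-inf, +inf): OK
  at node 23 with bounds (-inf, 25): OK
  at node 11 with bounds (-inf, 23): OK
  at node 31 with bounds (25, +inf): OK
  at node 44 with bounds (31, +inf): OK
  at node 48 with bounds (31, 44): VIOLATION
Node 48 violates its bound: not (31 < 48 < 44).
Result: Not a valid BST


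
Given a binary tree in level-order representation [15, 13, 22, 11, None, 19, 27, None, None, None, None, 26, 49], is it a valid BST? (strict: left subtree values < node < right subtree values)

Level-order array: [15, 13, 22, 11, None, 19, 27, None, None, None, None, 26, 49]
Validate using subtree bounds (lo, hi): at each node, require lo < value < hi,
then recurse left with hi=value and right with lo=value.
Preorder trace (stopping at first violation):
  at node 15 with bounds (-inf, +inf): OK
  at node 13 with bounds (-inf, 15): OK
  at node 11 with bounds (-inf, 13): OK
  at node 22 with bounds (15, +inf): OK
  at node 19 with bounds (15, 22): OK
  at node 27 with bounds (22, +inf): OK
  at node 26 with bounds (22, 27): OK
  at node 49 with bounds (27, +inf): OK
No violation found at any node.
Result: Valid BST


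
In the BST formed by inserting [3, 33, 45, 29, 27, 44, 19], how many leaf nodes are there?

Tree built from: [3, 33, 45, 29, 27, 44, 19]
Tree (level-order array): [3, None, 33, 29, 45, 27, None, 44, None, 19]
Rule: A leaf has 0 children.
Per-node child counts:
  node 3: 1 child(ren)
  node 33: 2 child(ren)
  node 29: 1 child(ren)
  node 27: 1 child(ren)
  node 19: 0 child(ren)
  node 45: 1 child(ren)
  node 44: 0 child(ren)
Matching nodes: [19, 44]
Count of leaf nodes: 2


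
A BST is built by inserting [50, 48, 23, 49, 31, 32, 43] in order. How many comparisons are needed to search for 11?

Search path for 11: 50 -> 48 -> 23
Found: False
Comparisons: 3


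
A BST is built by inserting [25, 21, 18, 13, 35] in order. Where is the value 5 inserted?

Starting tree (level order): [25, 21, 35, 18, None, None, None, 13]
Insertion path: 25 -> 21 -> 18 -> 13
Result: insert 5 as left child of 13
Final tree (level order): [25, 21, 35, 18, None, None, None, 13, None, 5]


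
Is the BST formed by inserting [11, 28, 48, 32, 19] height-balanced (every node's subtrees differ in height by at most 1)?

Tree (level-order array): [11, None, 28, 19, 48, None, None, 32]
Definition: a tree is height-balanced if, at every node, |h(left) - h(right)| <= 1 (empty subtree has height -1).
Bottom-up per-node check:
  node 19: h_left=-1, h_right=-1, diff=0 [OK], height=0
  node 32: h_left=-1, h_right=-1, diff=0 [OK], height=0
  node 48: h_left=0, h_right=-1, diff=1 [OK], height=1
  node 28: h_left=0, h_right=1, diff=1 [OK], height=2
  node 11: h_left=-1, h_right=2, diff=3 [FAIL (|-1-2|=3 > 1)], height=3
Node 11 violates the condition: |-1 - 2| = 3 > 1.
Result: Not balanced


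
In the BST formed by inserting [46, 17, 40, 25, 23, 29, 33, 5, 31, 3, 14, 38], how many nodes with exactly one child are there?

Tree built from: [46, 17, 40, 25, 23, 29, 33, 5, 31, 3, 14, 38]
Tree (level-order array): [46, 17, None, 5, 40, 3, 14, 25, None, None, None, None, None, 23, 29, None, None, None, 33, 31, 38]
Rule: These are nodes with exactly 1 non-null child.
Per-node child counts:
  node 46: 1 child(ren)
  node 17: 2 child(ren)
  node 5: 2 child(ren)
  node 3: 0 child(ren)
  node 14: 0 child(ren)
  node 40: 1 child(ren)
  node 25: 2 child(ren)
  node 23: 0 child(ren)
  node 29: 1 child(ren)
  node 33: 2 child(ren)
  node 31: 0 child(ren)
  node 38: 0 child(ren)
Matching nodes: [46, 40, 29]
Count of nodes with exactly one child: 3


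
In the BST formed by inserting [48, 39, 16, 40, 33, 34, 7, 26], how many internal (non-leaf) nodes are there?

Tree built from: [48, 39, 16, 40, 33, 34, 7, 26]
Tree (level-order array): [48, 39, None, 16, 40, 7, 33, None, None, None, None, 26, 34]
Rule: An internal node has at least one child.
Per-node child counts:
  node 48: 1 child(ren)
  node 39: 2 child(ren)
  node 16: 2 child(ren)
  node 7: 0 child(ren)
  node 33: 2 child(ren)
  node 26: 0 child(ren)
  node 34: 0 child(ren)
  node 40: 0 child(ren)
Matching nodes: [48, 39, 16, 33]
Count of internal (non-leaf) nodes: 4


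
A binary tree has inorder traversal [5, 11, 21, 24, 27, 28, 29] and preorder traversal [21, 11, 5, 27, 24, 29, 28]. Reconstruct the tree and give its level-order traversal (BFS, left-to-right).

Inorder:  [5, 11, 21, 24, 27, 28, 29]
Preorder: [21, 11, 5, 27, 24, 29, 28]
Algorithm: preorder visits root first, so consume preorder in order;
for each root, split the current inorder slice at that value into
left-subtree inorder and right-subtree inorder, then recurse.
Recursive splits:
  root=21; inorder splits into left=[5, 11], right=[24, 27, 28, 29]
  root=11; inorder splits into left=[5], right=[]
  root=5; inorder splits into left=[], right=[]
  root=27; inorder splits into left=[24], right=[28, 29]
  root=24; inorder splits into left=[], right=[]
  root=29; inorder splits into left=[28], right=[]
  root=28; inorder splits into left=[], right=[]
Reconstructed level-order: [21, 11, 27, 5, 24, 29, 28]


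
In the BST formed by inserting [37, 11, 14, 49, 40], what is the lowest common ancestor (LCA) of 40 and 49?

Tree insertion order: [37, 11, 14, 49, 40]
Tree (level-order array): [37, 11, 49, None, 14, 40]
In a BST, the LCA of p=40, q=49 is the first node v on the
root-to-leaf path with p <= v <= q (go left if both < v, right if both > v).
Walk from root:
  at 37: both 40 and 49 > 37, go right
  at 49: 40 <= 49 <= 49, this is the LCA
LCA = 49


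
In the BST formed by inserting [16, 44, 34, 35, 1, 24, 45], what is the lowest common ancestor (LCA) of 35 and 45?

Tree insertion order: [16, 44, 34, 35, 1, 24, 45]
Tree (level-order array): [16, 1, 44, None, None, 34, 45, 24, 35]
In a BST, the LCA of p=35, q=45 is the first node v on the
root-to-leaf path with p <= v <= q (go left if both < v, right if both > v).
Walk from root:
  at 16: both 35 and 45 > 16, go right
  at 44: 35 <= 44 <= 45, this is the LCA
LCA = 44


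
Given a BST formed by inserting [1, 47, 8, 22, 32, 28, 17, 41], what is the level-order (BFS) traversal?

Tree insertion order: [1, 47, 8, 22, 32, 28, 17, 41]
Tree (level-order array): [1, None, 47, 8, None, None, 22, 17, 32, None, None, 28, 41]
BFS from the root, enqueuing left then right child of each popped node:
  queue [1] -> pop 1, enqueue [47], visited so far: [1]
  queue [47] -> pop 47, enqueue [8], visited so far: [1, 47]
  queue [8] -> pop 8, enqueue [22], visited so far: [1, 47, 8]
  queue [22] -> pop 22, enqueue [17, 32], visited so far: [1, 47, 8, 22]
  queue [17, 32] -> pop 17, enqueue [none], visited so far: [1, 47, 8, 22, 17]
  queue [32] -> pop 32, enqueue [28, 41], visited so far: [1, 47, 8, 22, 17, 32]
  queue [28, 41] -> pop 28, enqueue [none], visited so far: [1, 47, 8, 22, 17, 32, 28]
  queue [41] -> pop 41, enqueue [none], visited so far: [1, 47, 8, 22, 17, 32, 28, 41]
Result: [1, 47, 8, 22, 17, 32, 28, 41]


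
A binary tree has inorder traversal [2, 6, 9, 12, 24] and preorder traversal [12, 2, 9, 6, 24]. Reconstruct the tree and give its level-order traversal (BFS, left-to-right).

Inorder:  [2, 6, 9, 12, 24]
Preorder: [12, 2, 9, 6, 24]
Algorithm: preorder visits root first, so consume preorder in order;
for each root, split the current inorder slice at that value into
left-subtree inorder and right-subtree inorder, then recurse.
Recursive splits:
  root=12; inorder splits into left=[2, 6, 9], right=[24]
  root=2; inorder splits into left=[], right=[6, 9]
  root=9; inorder splits into left=[6], right=[]
  root=6; inorder splits into left=[], right=[]
  root=24; inorder splits into left=[], right=[]
Reconstructed level-order: [12, 2, 24, 9, 6]


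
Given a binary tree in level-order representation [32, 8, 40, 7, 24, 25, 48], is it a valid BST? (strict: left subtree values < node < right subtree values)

Level-order array: [32, 8, 40, 7, 24, 25, 48]
Validate using subtree bounds (lo, hi): at each node, require lo < value < hi,
then recurse left with hi=value and right with lo=value.
Preorder trace (stopping at first violation):
  at node 32 with bounds (-inf, +inf): OK
  at node 8 with bounds (-inf, 32): OK
  at node 7 with bounds (-inf, 8): OK
  at node 24 with bounds (8, 32): OK
  at node 40 with bounds (32, +inf): OK
  at node 25 with bounds (32, 40): VIOLATION
Node 25 violates its bound: not (32 < 25 < 40).
Result: Not a valid BST


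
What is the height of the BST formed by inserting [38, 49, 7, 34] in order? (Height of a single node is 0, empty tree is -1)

Insertion order: [38, 49, 7, 34]
Tree (level-order array): [38, 7, 49, None, 34]
Compute height bottom-up (empty subtree = -1):
  height(34) = 1 + max(-1, -1) = 0
  height(7) = 1 + max(-1, 0) = 1
  height(49) = 1 + max(-1, -1) = 0
  height(38) = 1 + max(1, 0) = 2
Height = 2


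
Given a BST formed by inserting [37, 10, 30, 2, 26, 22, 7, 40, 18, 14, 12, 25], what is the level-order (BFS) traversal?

Tree insertion order: [37, 10, 30, 2, 26, 22, 7, 40, 18, 14, 12, 25]
Tree (level-order array): [37, 10, 40, 2, 30, None, None, None, 7, 26, None, None, None, 22, None, 18, 25, 14, None, None, None, 12]
BFS from the root, enqueuing left then right child of each popped node:
  queue [37] -> pop 37, enqueue [10, 40], visited so far: [37]
  queue [10, 40] -> pop 10, enqueue [2, 30], visited so far: [37, 10]
  queue [40, 2, 30] -> pop 40, enqueue [none], visited so far: [37, 10, 40]
  queue [2, 30] -> pop 2, enqueue [7], visited so far: [37, 10, 40, 2]
  queue [30, 7] -> pop 30, enqueue [26], visited so far: [37, 10, 40, 2, 30]
  queue [7, 26] -> pop 7, enqueue [none], visited so far: [37, 10, 40, 2, 30, 7]
  queue [26] -> pop 26, enqueue [22], visited so far: [37, 10, 40, 2, 30, 7, 26]
  queue [22] -> pop 22, enqueue [18, 25], visited so far: [37, 10, 40, 2, 30, 7, 26, 22]
  queue [18, 25] -> pop 18, enqueue [14], visited so far: [37, 10, 40, 2, 30, 7, 26, 22, 18]
  queue [25, 14] -> pop 25, enqueue [none], visited so far: [37, 10, 40, 2, 30, 7, 26, 22, 18, 25]
  queue [14] -> pop 14, enqueue [12], visited so far: [37, 10, 40, 2, 30, 7, 26, 22, 18, 25, 14]
  queue [12] -> pop 12, enqueue [none], visited so far: [37, 10, 40, 2, 30, 7, 26, 22, 18, 25, 14, 12]
Result: [37, 10, 40, 2, 30, 7, 26, 22, 18, 25, 14, 12]


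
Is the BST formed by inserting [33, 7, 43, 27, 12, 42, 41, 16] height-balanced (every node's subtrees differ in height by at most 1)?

Tree (level-order array): [33, 7, 43, None, 27, 42, None, 12, None, 41, None, None, 16]
Definition: a tree is height-balanced if, at every node, |h(left) - h(right)| <= 1 (empty subtree has height -1).
Bottom-up per-node check:
  node 16: h_left=-1, h_right=-1, diff=0 [OK], height=0
  node 12: h_left=-1, h_right=0, diff=1 [OK], height=1
  node 27: h_left=1, h_right=-1, diff=2 [FAIL (|1--1|=2 > 1)], height=2
  node 7: h_left=-1, h_right=2, diff=3 [FAIL (|-1-2|=3 > 1)], height=3
  node 41: h_left=-1, h_right=-1, diff=0 [OK], height=0
  node 42: h_left=0, h_right=-1, diff=1 [OK], height=1
  node 43: h_left=1, h_right=-1, diff=2 [FAIL (|1--1|=2 > 1)], height=2
  node 33: h_left=3, h_right=2, diff=1 [OK], height=4
Node 27 violates the condition: |1 - -1| = 2 > 1.
Result: Not balanced


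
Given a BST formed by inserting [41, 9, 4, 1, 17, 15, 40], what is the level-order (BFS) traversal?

Tree insertion order: [41, 9, 4, 1, 17, 15, 40]
Tree (level-order array): [41, 9, None, 4, 17, 1, None, 15, 40]
BFS from the root, enqueuing left then right child of each popped node:
  queue [41] -> pop 41, enqueue [9], visited so far: [41]
  queue [9] -> pop 9, enqueue [4, 17], visited so far: [41, 9]
  queue [4, 17] -> pop 4, enqueue [1], visited so far: [41, 9, 4]
  queue [17, 1] -> pop 17, enqueue [15, 40], visited so far: [41, 9, 4, 17]
  queue [1, 15, 40] -> pop 1, enqueue [none], visited so far: [41, 9, 4, 17, 1]
  queue [15, 40] -> pop 15, enqueue [none], visited so far: [41, 9, 4, 17, 1, 15]
  queue [40] -> pop 40, enqueue [none], visited so far: [41, 9, 4, 17, 1, 15, 40]
Result: [41, 9, 4, 17, 1, 15, 40]


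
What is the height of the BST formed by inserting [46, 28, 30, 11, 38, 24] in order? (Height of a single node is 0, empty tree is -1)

Insertion order: [46, 28, 30, 11, 38, 24]
Tree (level-order array): [46, 28, None, 11, 30, None, 24, None, 38]
Compute height bottom-up (empty subtree = -1):
  height(24) = 1 + max(-1, -1) = 0
  height(11) = 1 + max(-1, 0) = 1
  height(38) = 1 + max(-1, -1) = 0
  height(30) = 1 + max(-1, 0) = 1
  height(28) = 1 + max(1, 1) = 2
  height(46) = 1 + max(2, -1) = 3
Height = 3


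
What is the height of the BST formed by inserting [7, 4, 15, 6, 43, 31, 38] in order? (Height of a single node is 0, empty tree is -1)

Insertion order: [7, 4, 15, 6, 43, 31, 38]
Tree (level-order array): [7, 4, 15, None, 6, None, 43, None, None, 31, None, None, 38]
Compute height bottom-up (empty subtree = -1):
  height(6) = 1 + max(-1, -1) = 0
  height(4) = 1 + max(-1, 0) = 1
  height(38) = 1 + max(-1, -1) = 0
  height(31) = 1 + max(-1, 0) = 1
  height(43) = 1 + max(1, -1) = 2
  height(15) = 1 + max(-1, 2) = 3
  height(7) = 1 + max(1, 3) = 4
Height = 4


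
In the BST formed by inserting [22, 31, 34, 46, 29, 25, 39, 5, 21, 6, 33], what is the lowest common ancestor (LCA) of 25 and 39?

Tree insertion order: [22, 31, 34, 46, 29, 25, 39, 5, 21, 6, 33]
Tree (level-order array): [22, 5, 31, None, 21, 29, 34, 6, None, 25, None, 33, 46, None, None, None, None, None, None, 39]
In a BST, the LCA of p=25, q=39 is the first node v on the
root-to-leaf path with p <= v <= q (go left if both < v, right if both > v).
Walk from root:
  at 22: both 25 and 39 > 22, go right
  at 31: 25 <= 31 <= 39, this is the LCA
LCA = 31


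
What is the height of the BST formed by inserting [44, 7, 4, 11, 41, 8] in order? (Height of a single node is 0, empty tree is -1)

Insertion order: [44, 7, 4, 11, 41, 8]
Tree (level-order array): [44, 7, None, 4, 11, None, None, 8, 41]
Compute height bottom-up (empty subtree = -1):
  height(4) = 1 + max(-1, -1) = 0
  height(8) = 1 + max(-1, -1) = 0
  height(41) = 1 + max(-1, -1) = 0
  height(11) = 1 + max(0, 0) = 1
  height(7) = 1 + max(0, 1) = 2
  height(44) = 1 + max(2, -1) = 3
Height = 3


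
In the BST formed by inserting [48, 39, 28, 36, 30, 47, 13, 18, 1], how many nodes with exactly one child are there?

Tree built from: [48, 39, 28, 36, 30, 47, 13, 18, 1]
Tree (level-order array): [48, 39, None, 28, 47, 13, 36, None, None, 1, 18, 30]
Rule: These are nodes with exactly 1 non-null child.
Per-node child counts:
  node 48: 1 child(ren)
  node 39: 2 child(ren)
  node 28: 2 child(ren)
  node 13: 2 child(ren)
  node 1: 0 child(ren)
  node 18: 0 child(ren)
  node 36: 1 child(ren)
  node 30: 0 child(ren)
  node 47: 0 child(ren)
Matching nodes: [48, 36]
Count of nodes with exactly one child: 2


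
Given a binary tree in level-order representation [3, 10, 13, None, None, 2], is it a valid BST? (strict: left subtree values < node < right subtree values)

Level-order array: [3, 10, 13, None, None, 2]
Validate using subtree bounds (lo, hi): at each node, require lo < value < hi,
then recurse left with hi=value and right with lo=value.
Preorder trace (stopping at first violation):
  at node 3 with bounds (-inf, +inf): OK
  at node 10 with bounds (-inf, 3): VIOLATION
Node 10 violates its bound: not (-inf < 10 < 3).
Result: Not a valid BST


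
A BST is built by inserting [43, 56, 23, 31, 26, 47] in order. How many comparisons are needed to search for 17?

Search path for 17: 43 -> 23
Found: False
Comparisons: 2


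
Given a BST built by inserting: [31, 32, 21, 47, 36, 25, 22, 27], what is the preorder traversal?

Tree insertion order: [31, 32, 21, 47, 36, 25, 22, 27]
Tree (level-order array): [31, 21, 32, None, 25, None, 47, 22, 27, 36]
Preorder traversal: [31, 21, 25, 22, 27, 32, 47, 36]


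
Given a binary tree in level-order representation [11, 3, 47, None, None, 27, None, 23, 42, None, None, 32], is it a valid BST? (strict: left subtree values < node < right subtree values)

Level-order array: [11, 3, 47, None, None, 27, None, 23, 42, None, None, 32]
Validate using subtree bounds (lo, hi): at each node, require lo < value < hi,
then recurse left with hi=value and right with lo=value.
Preorder trace (stopping at first violation):
  at node 11 with bounds (-inf, +inf): OK
  at node 3 with bounds (-inf, 11): OK
  at node 47 with bounds (11, +inf): OK
  at node 27 with bounds (11, 47): OK
  at node 23 with bounds (11, 27): OK
  at node 42 with bounds (27, 47): OK
  at node 32 with bounds (27, 42): OK
No violation found at any node.
Result: Valid BST


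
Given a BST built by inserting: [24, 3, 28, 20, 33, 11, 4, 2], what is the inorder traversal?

Tree insertion order: [24, 3, 28, 20, 33, 11, 4, 2]
Tree (level-order array): [24, 3, 28, 2, 20, None, 33, None, None, 11, None, None, None, 4]
Inorder traversal: [2, 3, 4, 11, 20, 24, 28, 33]


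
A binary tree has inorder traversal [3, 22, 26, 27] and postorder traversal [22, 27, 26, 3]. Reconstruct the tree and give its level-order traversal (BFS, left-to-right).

Inorder:   [3, 22, 26, 27]
Postorder: [22, 27, 26, 3]
Algorithm: postorder visits root last, so walk postorder right-to-left;
each value is the root of the current inorder slice — split it at that
value, recurse on the right subtree first, then the left.
Recursive splits:
  root=3; inorder splits into left=[], right=[22, 26, 27]
  root=26; inorder splits into left=[22], right=[27]
  root=27; inorder splits into left=[], right=[]
  root=22; inorder splits into left=[], right=[]
Reconstructed level-order: [3, 26, 22, 27]


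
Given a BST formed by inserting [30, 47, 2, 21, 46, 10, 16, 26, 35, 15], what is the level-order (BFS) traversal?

Tree insertion order: [30, 47, 2, 21, 46, 10, 16, 26, 35, 15]
Tree (level-order array): [30, 2, 47, None, 21, 46, None, 10, 26, 35, None, None, 16, None, None, None, None, 15]
BFS from the root, enqueuing left then right child of each popped node:
  queue [30] -> pop 30, enqueue [2, 47], visited so far: [30]
  queue [2, 47] -> pop 2, enqueue [21], visited so far: [30, 2]
  queue [47, 21] -> pop 47, enqueue [46], visited so far: [30, 2, 47]
  queue [21, 46] -> pop 21, enqueue [10, 26], visited so far: [30, 2, 47, 21]
  queue [46, 10, 26] -> pop 46, enqueue [35], visited so far: [30, 2, 47, 21, 46]
  queue [10, 26, 35] -> pop 10, enqueue [16], visited so far: [30, 2, 47, 21, 46, 10]
  queue [26, 35, 16] -> pop 26, enqueue [none], visited so far: [30, 2, 47, 21, 46, 10, 26]
  queue [35, 16] -> pop 35, enqueue [none], visited so far: [30, 2, 47, 21, 46, 10, 26, 35]
  queue [16] -> pop 16, enqueue [15], visited so far: [30, 2, 47, 21, 46, 10, 26, 35, 16]
  queue [15] -> pop 15, enqueue [none], visited so far: [30, 2, 47, 21, 46, 10, 26, 35, 16, 15]
Result: [30, 2, 47, 21, 46, 10, 26, 35, 16, 15]


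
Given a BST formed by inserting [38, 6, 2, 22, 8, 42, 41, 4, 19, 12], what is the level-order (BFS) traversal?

Tree insertion order: [38, 6, 2, 22, 8, 42, 41, 4, 19, 12]
Tree (level-order array): [38, 6, 42, 2, 22, 41, None, None, 4, 8, None, None, None, None, None, None, 19, 12]
BFS from the root, enqueuing left then right child of each popped node:
  queue [38] -> pop 38, enqueue [6, 42], visited so far: [38]
  queue [6, 42] -> pop 6, enqueue [2, 22], visited so far: [38, 6]
  queue [42, 2, 22] -> pop 42, enqueue [41], visited so far: [38, 6, 42]
  queue [2, 22, 41] -> pop 2, enqueue [4], visited so far: [38, 6, 42, 2]
  queue [22, 41, 4] -> pop 22, enqueue [8], visited so far: [38, 6, 42, 2, 22]
  queue [41, 4, 8] -> pop 41, enqueue [none], visited so far: [38, 6, 42, 2, 22, 41]
  queue [4, 8] -> pop 4, enqueue [none], visited so far: [38, 6, 42, 2, 22, 41, 4]
  queue [8] -> pop 8, enqueue [19], visited so far: [38, 6, 42, 2, 22, 41, 4, 8]
  queue [19] -> pop 19, enqueue [12], visited so far: [38, 6, 42, 2, 22, 41, 4, 8, 19]
  queue [12] -> pop 12, enqueue [none], visited so far: [38, 6, 42, 2, 22, 41, 4, 8, 19, 12]
Result: [38, 6, 42, 2, 22, 41, 4, 8, 19, 12]


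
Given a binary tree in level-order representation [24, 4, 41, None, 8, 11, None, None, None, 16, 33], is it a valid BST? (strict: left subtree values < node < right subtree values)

Level-order array: [24, 4, 41, None, 8, 11, None, None, None, 16, 33]
Validate using subtree bounds (lo, hi): at each node, require lo < value < hi,
then recurse left with hi=value and right with lo=value.
Preorder trace (stopping at first violation):
  at node 24 with bounds (-inf, +inf): OK
  at node 4 with bounds (-inf, 24): OK
  at node 8 with bounds (4, 24): OK
  at node 41 with bounds (24, +inf): OK
  at node 11 with bounds (24, 41): VIOLATION
Node 11 violates its bound: not (24 < 11 < 41).
Result: Not a valid BST


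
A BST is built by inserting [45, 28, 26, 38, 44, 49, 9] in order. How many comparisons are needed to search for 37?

Search path for 37: 45 -> 28 -> 38
Found: False
Comparisons: 3


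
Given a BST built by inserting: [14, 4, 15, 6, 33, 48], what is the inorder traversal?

Tree insertion order: [14, 4, 15, 6, 33, 48]
Tree (level-order array): [14, 4, 15, None, 6, None, 33, None, None, None, 48]
Inorder traversal: [4, 6, 14, 15, 33, 48]


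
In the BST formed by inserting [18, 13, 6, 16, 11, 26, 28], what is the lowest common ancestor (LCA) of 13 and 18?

Tree insertion order: [18, 13, 6, 16, 11, 26, 28]
Tree (level-order array): [18, 13, 26, 6, 16, None, 28, None, 11]
In a BST, the LCA of p=13, q=18 is the first node v on the
root-to-leaf path with p <= v <= q (go left if both < v, right if both > v).
Walk from root:
  at 18: 13 <= 18 <= 18, this is the LCA
LCA = 18


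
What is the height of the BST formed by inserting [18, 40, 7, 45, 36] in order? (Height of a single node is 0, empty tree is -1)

Insertion order: [18, 40, 7, 45, 36]
Tree (level-order array): [18, 7, 40, None, None, 36, 45]
Compute height bottom-up (empty subtree = -1):
  height(7) = 1 + max(-1, -1) = 0
  height(36) = 1 + max(-1, -1) = 0
  height(45) = 1 + max(-1, -1) = 0
  height(40) = 1 + max(0, 0) = 1
  height(18) = 1 + max(0, 1) = 2
Height = 2


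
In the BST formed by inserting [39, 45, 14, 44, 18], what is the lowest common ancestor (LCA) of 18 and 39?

Tree insertion order: [39, 45, 14, 44, 18]
Tree (level-order array): [39, 14, 45, None, 18, 44]
In a BST, the LCA of p=18, q=39 is the first node v on the
root-to-leaf path with p <= v <= q (go left if both < v, right if both > v).
Walk from root:
  at 39: 18 <= 39 <= 39, this is the LCA
LCA = 39


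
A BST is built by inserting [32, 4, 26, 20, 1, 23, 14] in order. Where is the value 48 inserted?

Starting tree (level order): [32, 4, None, 1, 26, None, None, 20, None, 14, 23]
Insertion path: 32
Result: insert 48 as right child of 32
Final tree (level order): [32, 4, 48, 1, 26, None, None, None, None, 20, None, 14, 23]


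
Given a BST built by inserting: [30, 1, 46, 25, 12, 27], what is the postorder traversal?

Tree insertion order: [30, 1, 46, 25, 12, 27]
Tree (level-order array): [30, 1, 46, None, 25, None, None, 12, 27]
Postorder traversal: [12, 27, 25, 1, 46, 30]


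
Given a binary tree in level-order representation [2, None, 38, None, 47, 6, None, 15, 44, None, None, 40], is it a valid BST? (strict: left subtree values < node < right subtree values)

Level-order array: [2, None, 38, None, 47, 6, None, 15, 44, None, None, 40]
Validate using subtree bounds (lo, hi): at each node, require lo < value < hi,
then recurse left with hi=value and right with lo=value.
Preorder trace (stopping at first violation):
  at node 2 with bounds (-inf, +inf): OK
  at node 38 with bounds (2, +inf): OK
  at node 47 with bounds (38, +inf): OK
  at node 6 with bounds (38, 47): VIOLATION
Node 6 violates its bound: not (38 < 6 < 47).
Result: Not a valid BST


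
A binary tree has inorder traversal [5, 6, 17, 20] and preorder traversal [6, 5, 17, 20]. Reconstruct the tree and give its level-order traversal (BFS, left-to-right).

Inorder:  [5, 6, 17, 20]
Preorder: [6, 5, 17, 20]
Algorithm: preorder visits root first, so consume preorder in order;
for each root, split the current inorder slice at that value into
left-subtree inorder and right-subtree inorder, then recurse.
Recursive splits:
  root=6; inorder splits into left=[5], right=[17, 20]
  root=5; inorder splits into left=[], right=[]
  root=17; inorder splits into left=[], right=[20]
  root=20; inorder splits into left=[], right=[]
Reconstructed level-order: [6, 5, 17, 20]


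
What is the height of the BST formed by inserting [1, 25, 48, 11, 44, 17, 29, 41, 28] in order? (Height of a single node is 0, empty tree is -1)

Insertion order: [1, 25, 48, 11, 44, 17, 29, 41, 28]
Tree (level-order array): [1, None, 25, 11, 48, None, 17, 44, None, None, None, 29, None, 28, 41]
Compute height bottom-up (empty subtree = -1):
  height(17) = 1 + max(-1, -1) = 0
  height(11) = 1 + max(-1, 0) = 1
  height(28) = 1 + max(-1, -1) = 0
  height(41) = 1 + max(-1, -1) = 0
  height(29) = 1 + max(0, 0) = 1
  height(44) = 1 + max(1, -1) = 2
  height(48) = 1 + max(2, -1) = 3
  height(25) = 1 + max(1, 3) = 4
  height(1) = 1 + max(-1, 4) = 5
Height = 5


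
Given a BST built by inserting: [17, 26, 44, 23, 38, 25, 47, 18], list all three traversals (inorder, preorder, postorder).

Tree insertion order: [17, 26, 44, 23, 38, 25, 47, 18]
Tree (level-order array): [17, None, 26, 23, 44, 18, 25, 38, 47]
Inorder (L, root, R): [17, 18, 23, 25, 26, 38, 44, 47]
Preorder (root, L, R): [17, 26, 23, 18, 25, 44, 38, 47]
Postorder (L, R, root): [18, 25, 23, 38, 47, 44, 26, 17]


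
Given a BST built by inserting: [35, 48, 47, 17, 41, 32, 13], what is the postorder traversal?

Tree insertion order: [35, 48, 47, 17, 41, 32, 13]
Tree (level-order array): [35, 17, 48, 13, 32, 47, None, None, None, None, None, 41]
Postorder traversal: [13, 32, 17, 41, 47, 48, 35]


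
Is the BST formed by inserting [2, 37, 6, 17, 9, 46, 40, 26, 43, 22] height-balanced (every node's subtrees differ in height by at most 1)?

Tree (level-order array): [2, None, 37, 6, 46, None, 17, 40, None, 9, 26, None, 43, None, None, 22]
Definition: a tree is height-balanced if, at every node, |h(left) - h(right)| <= 1 (empty subtree has height -1).
Bottom-up per-node check:
  node 9: h_left=-1, h_right=-1, diff=0 [OK], height=0
  node 22: h_left=-1, h_right=-1, diff=0 [OK], height=0
  node 26: h_left=0, h_right=-1, diff=1 [OK], height=1
  node 17: h_left=0, h_right=1, diff=1 [OK], height=2
  node 6: h_left=-1, h_right=2, diff=3 [FAIL (|-1-2|=3 > 1)], height=3
  node 43: h_left=-1, h_right=-1, diff=0 [OK], height=0
  node 40: h_left=-1, h_right=0, diff=1 [OK], height=1
  node 46: h_left=1, h_right=-1, diff=2 [FAIL (|1--1|=2 > 1)], height=2
  node 37: h_left=3, h_right=2, diff=1 [OK], height=4
  node 2: h_left=-1, h_right=4, diff=5 [FAIL (|-1-4|=5 > 1)], height=5
Node 6 violates the condition: |-1 - 2| = 3 > 1.
Result: Not balanced


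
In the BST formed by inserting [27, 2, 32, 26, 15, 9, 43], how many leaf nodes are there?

Tree built from: [27, 2, 32, 26, 15, 9, 43]
Tree (level-order array): [27, 2, 32, None, 26, None, 43, 15, None, None, None, 9]
Rule: A leaf has 0 children.
Per-node child counts:
  node 27: 2 child(ren)
  node 2: 1 child(ren)
  node 26: 1 child(ren)
  node 15: 1 child(ren)
  node 9: 0 child(ren)
  node 32: 1 child(ren)
  node 43: 0 child(ren)
Matching nodes: [9, 43]
Count of leaf nodes: 2


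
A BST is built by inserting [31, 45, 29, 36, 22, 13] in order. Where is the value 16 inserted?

Starting tree (level order): [31, 29, 45, 22, None, 36, None, 13]
Insertion path: 31 -> 29 -> 22 -> 13
Result: insert 16 as right child of 13
Final tree (level order): [31, 29, 45, 22, None, 36, None, 13, None, None, None, None, 16]


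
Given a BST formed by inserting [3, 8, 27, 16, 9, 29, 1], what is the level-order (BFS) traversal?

Tree insertion order: [3, 8, 27, 16, 9, 29, 1]
Tree (level-order array): [3, 1, 8, None, None, None, 27, 16, 29, 9]
BFS from the root, enqueuing left then right child of each popped node:
  queue [3] -> pop 3, enqueue [1, 8], visited so far: [3]
  queue [1, 8] -> pop 1, enqueue [none], visited so far: [3, 1]
  queue [8] -> pop 8, enqueue [27], visited so far: [3, 1, 8]
  queue [27] -> pop 27, enqueue [16, 29], visited so far: [3, 1, 8, 27]
  queue [16, 29] -> pop 16, enqueue [9], visited so far: [3, 1, 8, 27, 16]
  queue [29, 9] -> pop 29, enqueue [none], visited so far: [3, 1, 8, 27, 16, 29]
  queue [9] -> pop 9, enqueue [none], visited so far: [3, 1, 8, 27, 16, 29, 9]
Result: [3, 1, 8, 27, 16, 29, 9]


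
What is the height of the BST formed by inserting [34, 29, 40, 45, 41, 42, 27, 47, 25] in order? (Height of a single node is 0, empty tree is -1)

Insertion order: [34, 29, 40, 45, 41, 42, 27, 47, 25]
Tree (level-order array): [34, 29, 40, 27, None, None, 45, 25, None, 41, 47, None, None, None, 42]
Compute height bottom-up (empty subtree = -1):
  height(25) = 1 + max(-1, -1) = 0
  height(27) = 1 + max(0, -1) = 1
  height(29) = 1 + max(1, -1) = 2
  height(42) = 1 + max(-1, -1) = 0
  height(41) = 1 + max(-1, 0) = 1
  height(47) = 1 + max(-1, -1) = 0
  height(45) = 1 + max(1, 0) = 2
  height(40) = 1 + max(-1, 2) = 3
  height(34) = 1 + max(2, 3) = 4
Height = 4


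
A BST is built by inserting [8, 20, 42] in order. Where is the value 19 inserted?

Starting tree (level order): [8, None, 20, None, 42]
Insertion path: 8 -> 20
Result: insert 19 as left child of 20
Final tree (level order): [8, None, 20, 19, 42]


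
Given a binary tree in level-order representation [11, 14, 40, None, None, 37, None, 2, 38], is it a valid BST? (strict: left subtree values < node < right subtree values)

Level-order array: [11, 14, 40, None, None, 37, None, 2, 38]
Validate using subtree bounds (lo, hi): at each node, require lo < value < hi,
then recurse left with hi=value and right with lo=value.
Preorder trace (stopping at first violation):
  at node 11 with bounds (-inf, +inf): OK
  at node 14 with bounds (-inf, 11): VIOLATION
Node 14 violates its bound: not (-inf < 14 < 11).
Result: Not a valid BST


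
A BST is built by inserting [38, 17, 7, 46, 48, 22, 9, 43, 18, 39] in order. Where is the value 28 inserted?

Starting tree (level order): [38, 17, 46, 7, 22, 43, 48, None, 9, 18, None, 39]
Insertion path: 38 -> 17 -> 22
Result: insert 28 as right child of 22
Final tree (level order): [38, 17, 46, 7, 22, 43, 48, None, 9, 18, 28, 39]


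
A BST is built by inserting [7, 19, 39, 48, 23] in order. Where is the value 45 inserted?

Starting tree (level order): [7, None, 19, None, 39, 23, 48]
Insertion path: 7 -> 19 -> 39 -> 48
Result: insert 45 as left child of 48
Final tree (level order): [7, None, 19, None, 39, 23, 48, None, None, 45]


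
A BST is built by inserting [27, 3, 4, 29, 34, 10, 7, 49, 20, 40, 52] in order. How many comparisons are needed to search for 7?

Search path for 7: 27 -> 3 -> 4 -> 10 -> 7
Found: True
Comparisons: 5


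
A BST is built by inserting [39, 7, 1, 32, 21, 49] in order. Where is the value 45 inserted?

Starting tree (level order): [39, 7, 49, 1, 32, None, None, None, None, 21]
Insertion path: 39 -> 49
Result: insert 45 as left child of 49
Final tree (level order): [39, 7, 49, 1, 32, 45, None, None, None, 21]


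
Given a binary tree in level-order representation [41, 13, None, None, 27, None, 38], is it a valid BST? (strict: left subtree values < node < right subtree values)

Level-order array: [41, 13, None, None, 27, None, 38]
Validate using subtree bounds (lo, hi): at each node, require lo < value < hi,
then recurse left with hi=value and right with lo=value.
Preorder trace (stopping at first violation):
  at node 41 with bounds (-inf, +inf): OK
  at node 13 with bounds (-inf, 41): OK
  at node 27 with bounds (13, 41): OK
  at node 38 with bounds (27, 41): OK
No violation found at any node.
Result: Valid BST


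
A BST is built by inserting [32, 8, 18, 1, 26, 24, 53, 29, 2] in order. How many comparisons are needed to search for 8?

Search path for 8: 32 -> 8
Found: True
Comparisons: 2


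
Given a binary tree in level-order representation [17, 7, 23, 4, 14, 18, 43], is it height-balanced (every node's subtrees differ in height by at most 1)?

Tree (level-order array): [17, 7, 23, 4, 14, 18, 43]
Definition: a tree is height-balanced if, at every node, |h(left) - h(right)| <= 1 (empty subtree has height -1).
Bottom-up per-node check:
  node 4: h_left=-1, h_right=-1, diff=0 [OK], height=0
  node 14: h_left=-1, h_right=-1, diff=0 [OK], height=0
  node 7: h_left=0, h_right=0, diff=0 [OK], height=1
  node 18: h_left=-1, h_right=-1, diff=0 [OK], height=0
  node 43: h_left=-1, h_right=-1, diff=0 [OK], height=0
  node 23: h_left=0, h_right=0, diff=0 [OK], height=1
  node 17: h_left=1, h_right=1, diff=0 [OK], height=2
All nodes satisfy the balance condition.
Result: Balanced


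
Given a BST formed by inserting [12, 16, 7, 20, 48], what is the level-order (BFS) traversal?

Tree insertion order: [12, 16, 7, 20, 48]
Tree (level-order array): [12, 7, 16, None, None, None, 20, None, 48]
BFS from the root, enqueuing left then right child of each popped node:
  queue [12] -> pop 12, enqueue [7, 16], visited so far: [12]
  queue [7, 16] -> pop 7, enqueue [none], visited so far: [12, 7]
  queue [16] -> pop 16, enqueue [20], visited so far: [12, 7, 16]
  queue [20] -> pop 20, enqueue [48], visited so far: [12, 7, 16, 20]
  queue [48] -> pop 48, enqueue [none], visited so far: [12, 7, 16, 20, 48]
Result: [12, 7, 16, 20, 48]


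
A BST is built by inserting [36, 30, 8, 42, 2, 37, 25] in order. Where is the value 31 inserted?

Starting tree (level order): [36, 30, 42, 8, None, 37, None, 2, 25]
Insertion path: 36 -> 30
Result: insert 31 as right child of 30
Final tree (level order): [36, 30, 42, 8, 31, 37, None, 2, 25]


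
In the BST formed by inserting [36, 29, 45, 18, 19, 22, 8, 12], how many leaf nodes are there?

Tree built from: [36, 29, 45, 18, 19, 22, 8, 12]
Tree (level-order array): [36, 29, 45, 18, None, None, None, 8, 19, None, 12, None, 22]
Rule: A leaf has 0 children.
Per-node child counts:
  node 36: 2 child(ren)
  node 29: 1 child(ren)
  node 18: 2 child(ren)
  node 8: 1 child(ren)
  node 12: 0 child(ren)
  node 19: 1 child(ren)
  node 22: 0 child(ren)
  node 45: 0 child(ren)
Matching nodes: [12, 22, 45]
Count of leaf nodes: 3


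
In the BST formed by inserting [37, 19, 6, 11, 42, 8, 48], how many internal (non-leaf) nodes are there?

Tree built from: [37, 19, 6, 11, 42, 8, 48]
Tree (level-order array): [37, 19, 42, 6, None, None, 48, None, 11, None, None, 8]
Rule: An internal node has at least one child.
Per-node child counts:
  node 37: 2 child(ren)
  node 19: 1 child(ren)
  node 6: 1 child(ren)
  node 11: 1 child(ren)
  node 8: 0 child(ren)
  node 42: 1 child(ren)
  node 48: 0 child(ren)
Matching nodes: [37, 19, 6, 11, 42]
Count of internal (non-leaf) nodes: 5


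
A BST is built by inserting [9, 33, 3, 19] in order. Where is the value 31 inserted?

Starting tree (level order): [9, 3, 33, None, None, 19]
Insertion path: 9 -> 33 -> 19
Result: insert 31 as right child of 19
Final tree (level order): [9, 3, 33, None, None, 19, None, None, 31]


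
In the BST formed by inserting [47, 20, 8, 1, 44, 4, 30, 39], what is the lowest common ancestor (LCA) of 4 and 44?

Tree insertion order: [47, 20, 8, 1, 44, 4, 30, 39]
Tree (level-order array): [47, 20, None, 8, 44, 1, None, 30, None, None, 4, None, 39]
In a BST, the LCA of p=4, q=44 is the first node v on the
root-to-leaf path with p <= v <= q (go left if both < v, right if both > v).
Walk from root:
  at 47: both 4 and 44 < 47, go left
  at 20: 4 <= 20 <= 44, this is the LCA
LCA = 20


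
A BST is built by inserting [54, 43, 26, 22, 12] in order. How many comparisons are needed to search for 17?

Search path for 17: 54 -> 43 -> 26 -> 22 -> 12
Found: False
Comparisons: 5


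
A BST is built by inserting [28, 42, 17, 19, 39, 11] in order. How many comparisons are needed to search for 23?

Search path for 23: 28 -> 17 -> 19
Found: False
Comparisons: 3


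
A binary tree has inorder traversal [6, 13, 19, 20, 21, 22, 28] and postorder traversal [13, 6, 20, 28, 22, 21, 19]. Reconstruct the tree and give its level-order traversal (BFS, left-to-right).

Inorder:   [6, 13, 19, 20, 21, 22, 28]
Postorder: [13, 6, 20, 28, 22, 21, 19]
Algorithm: postorder visits root last, so walk postorder right-to-left;
each value is the root of the current inorder slice — split it at that
value, recurse on the right subtree first, then the left.
Recursive splits:
  root=19; inorder splits into left=[6, 13], right=[20, 21, 22, 28]
  root=21; inorder splits into left=[20], right=[22, 28]
  root=22; inorder splits into left=[], right=[28]
  root=28; inorder splits into left=[], right=[]
  root=20; inorder splits into left=[], right=[]
  root=6; inorder splits into left=[], right=[13]
  root=13; inorder splits into left=[], right=[]
Reconstructed level-order: [19, 6, 21, 13, 20, 22, 28]
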